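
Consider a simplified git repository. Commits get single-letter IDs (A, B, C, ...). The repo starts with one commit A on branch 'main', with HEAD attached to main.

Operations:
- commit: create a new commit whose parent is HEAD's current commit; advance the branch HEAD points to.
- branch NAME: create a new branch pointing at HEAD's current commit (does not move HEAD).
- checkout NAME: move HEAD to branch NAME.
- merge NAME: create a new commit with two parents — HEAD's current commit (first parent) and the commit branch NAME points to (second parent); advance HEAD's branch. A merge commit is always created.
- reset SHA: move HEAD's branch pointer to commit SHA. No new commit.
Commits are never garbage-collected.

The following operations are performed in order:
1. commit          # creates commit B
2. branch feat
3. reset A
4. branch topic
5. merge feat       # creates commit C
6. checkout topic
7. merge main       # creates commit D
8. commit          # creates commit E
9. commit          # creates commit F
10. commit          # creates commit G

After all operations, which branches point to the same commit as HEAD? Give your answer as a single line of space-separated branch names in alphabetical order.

After op 1 (commit): HEAD=main@B [main=B]
After op 2 (branch): HEAD=main@B [feat=B main=B]
After op 3 (reset): HEAD=main@A [feat=B main=A]
After op 4 (branch): HEAD=main@A [feat=B main=A topic=A]
After op 5 (merge): HEAD=main@C [feat=B main=C topic=A]
After op 6 (checkout): HEAD=topic@A [feat=B main=C topic=A]
After op 7 (merge): HEAD=topic@D [feat=B main=C topic=D]
After op 8 (commit): HEAD=topic@E [feat=B main=C topic=E]
After op 9 (commit): HEAD=topic@F [feat=B main=C topic=F]
After op 10 (commit): HEAD=topic@G [feat=B main=C topic=G]

Answer: topic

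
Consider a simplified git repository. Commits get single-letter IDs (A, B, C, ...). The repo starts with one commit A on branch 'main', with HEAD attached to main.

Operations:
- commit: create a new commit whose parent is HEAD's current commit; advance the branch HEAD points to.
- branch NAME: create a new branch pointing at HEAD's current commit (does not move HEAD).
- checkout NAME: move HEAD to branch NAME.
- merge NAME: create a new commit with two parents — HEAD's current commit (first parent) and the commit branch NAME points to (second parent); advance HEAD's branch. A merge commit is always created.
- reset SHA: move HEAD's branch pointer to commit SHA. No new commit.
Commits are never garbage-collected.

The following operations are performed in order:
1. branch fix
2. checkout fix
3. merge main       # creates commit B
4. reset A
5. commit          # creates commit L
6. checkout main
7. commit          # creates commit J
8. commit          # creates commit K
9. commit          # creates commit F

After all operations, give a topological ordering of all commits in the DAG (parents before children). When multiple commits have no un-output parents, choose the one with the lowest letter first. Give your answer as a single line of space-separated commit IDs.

Answer: A B J K F L

Derivation:
After op 1 (branch): HEAD=main@A [fix=A main=A]
After op 2 (checkout): HEAD=fix@A [fix=A main=A]
After op 3 (merge): HEAD=fix@B [fix=B main=A]
After op 4 (reset): HEAD=fix@A [fix=A main=A]
After op 5 (commit): HEAD=fix@L [fix=L main=A]
After op 6 (checkout): HEAD=main@A [fix=L main=A]
After op 7 (commit): HEAD=main@J [fix=L main=J]
After op 8 (commit): HEAD=main@K [fix=L main=K]
After op 9 (commit): HEAD=main@F [fix=L main=F]
commit A: parents=[]
commit B: parents=['A', 'A']
commit F: parents=['K']
commit J: parents=['A']
commit K: parents=['J']
commit L: parents=['A']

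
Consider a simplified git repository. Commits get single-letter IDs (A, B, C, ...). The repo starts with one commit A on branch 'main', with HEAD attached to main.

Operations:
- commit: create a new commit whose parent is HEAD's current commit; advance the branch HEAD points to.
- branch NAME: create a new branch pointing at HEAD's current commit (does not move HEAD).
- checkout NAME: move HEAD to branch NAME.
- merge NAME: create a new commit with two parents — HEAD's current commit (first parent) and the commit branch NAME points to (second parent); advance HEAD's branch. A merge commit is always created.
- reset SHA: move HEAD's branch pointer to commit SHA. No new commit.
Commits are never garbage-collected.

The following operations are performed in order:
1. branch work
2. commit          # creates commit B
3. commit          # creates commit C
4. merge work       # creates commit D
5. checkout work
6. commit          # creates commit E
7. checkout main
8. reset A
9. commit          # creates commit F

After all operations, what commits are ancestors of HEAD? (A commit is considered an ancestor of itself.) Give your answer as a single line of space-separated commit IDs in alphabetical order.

Answer: A F

Derivation:
After op 1 (branch): HEAD=main@A [main=A work=A]
After op 2 (commit): HEAD=main@B [main=B work=A]
After op 3 (commit): HEAD=main@C [main=C work=A]
After op 4 (merge): HEAD=main@D [main=D work=A]
After op 5 (checkout): HEAD=work@A [main=D work=A]
After op 6 (commit): HEAD=work@E [main=D work=E]
After op 7 (checkout): HEAD=main@D [main=D work=E]
After op 8 (reset): HEAD=main@A [main=A work=E]
After op 9 (commit): HEAD=main@F [main=F work=E]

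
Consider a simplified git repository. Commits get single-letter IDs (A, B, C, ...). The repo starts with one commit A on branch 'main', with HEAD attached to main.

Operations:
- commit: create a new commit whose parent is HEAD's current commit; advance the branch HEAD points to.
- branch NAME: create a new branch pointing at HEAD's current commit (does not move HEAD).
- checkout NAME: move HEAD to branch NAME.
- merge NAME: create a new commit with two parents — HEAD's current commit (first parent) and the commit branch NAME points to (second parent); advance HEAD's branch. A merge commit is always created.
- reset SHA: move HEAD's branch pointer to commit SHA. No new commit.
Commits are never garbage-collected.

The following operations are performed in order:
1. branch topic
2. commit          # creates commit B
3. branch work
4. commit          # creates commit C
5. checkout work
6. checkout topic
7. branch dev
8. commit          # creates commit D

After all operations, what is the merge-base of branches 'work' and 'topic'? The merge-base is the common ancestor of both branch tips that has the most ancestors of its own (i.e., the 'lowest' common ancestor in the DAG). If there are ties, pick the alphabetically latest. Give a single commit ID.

After op 1 (branch): HEAD=main@A [main=A topic=A]
After op 2 (commit): HEAD=main@B [main=B topic=A]
After op 3 (branch): HEAD=main@B [main=B topic=A work=B]
After op 4 (commit): HEAD=main@C [main=C topic=A work=B]
After op 5 (checkout): HEAD=work@B [main=C topic=A work=B]
After op 6 (checkout): HEAD=topic@A [main=C topic=A work=B]
After op 7 (branch): HEAD=topic@A [dev=A main=C topic=A work=B]
After op 8 (commit): HEAD=topic@D [dev=A main=C topic=D work=B]
ancestors(work=B): ['A', 'B']
ancestors(topic=D): ['A', 'D']
common: ['A']

Answer: A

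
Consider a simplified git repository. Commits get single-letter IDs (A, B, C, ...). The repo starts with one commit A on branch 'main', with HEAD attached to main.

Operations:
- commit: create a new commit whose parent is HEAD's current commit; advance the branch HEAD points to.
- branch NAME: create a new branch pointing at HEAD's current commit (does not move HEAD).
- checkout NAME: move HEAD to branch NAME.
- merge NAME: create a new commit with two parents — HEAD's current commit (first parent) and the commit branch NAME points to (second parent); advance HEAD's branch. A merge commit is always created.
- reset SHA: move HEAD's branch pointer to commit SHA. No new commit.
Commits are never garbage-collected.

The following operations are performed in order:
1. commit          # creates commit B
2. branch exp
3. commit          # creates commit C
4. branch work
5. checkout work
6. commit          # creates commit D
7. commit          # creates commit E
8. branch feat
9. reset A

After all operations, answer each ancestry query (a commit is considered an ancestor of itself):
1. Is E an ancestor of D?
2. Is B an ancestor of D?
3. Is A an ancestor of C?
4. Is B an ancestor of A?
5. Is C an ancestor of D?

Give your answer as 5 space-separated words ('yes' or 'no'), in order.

After op 1 (commit): HEAD=main@B [main=B]
After op 2 (branch): HEAD=main@B [exp=B main=B]
After op 3 (commit): HEAD=main@C [exp=B main=C]
After op 4 (branch): HEAD=main@C [exp=B main=C work=C]
After op 5 (checkout): HEAD=work@C [exp=B main=C work=C]
After op 6 (commit): HEAD=work@D [exp=B main=C work=D]
After op 7 (commit): HEAD=work@E [exp=B main=C work=E]
After op 8 (branch): HEAD=work@E [exp=B feat=E main=C work=E]
After op 9 (reset): HEAD=work@A [exp=B feat=E main=C work=A]
ancestors(D) = {A,B,C,D}; E in? no
ancestors(D) = {A,B,C,D}; B in? yes
ancestors(C) = {A,B,C}; A in? yes
ancestors(A) = {A}; B in? no
ancestors(D) = {A,B,C,D}; C in? yes

Answer: no yes yes no yes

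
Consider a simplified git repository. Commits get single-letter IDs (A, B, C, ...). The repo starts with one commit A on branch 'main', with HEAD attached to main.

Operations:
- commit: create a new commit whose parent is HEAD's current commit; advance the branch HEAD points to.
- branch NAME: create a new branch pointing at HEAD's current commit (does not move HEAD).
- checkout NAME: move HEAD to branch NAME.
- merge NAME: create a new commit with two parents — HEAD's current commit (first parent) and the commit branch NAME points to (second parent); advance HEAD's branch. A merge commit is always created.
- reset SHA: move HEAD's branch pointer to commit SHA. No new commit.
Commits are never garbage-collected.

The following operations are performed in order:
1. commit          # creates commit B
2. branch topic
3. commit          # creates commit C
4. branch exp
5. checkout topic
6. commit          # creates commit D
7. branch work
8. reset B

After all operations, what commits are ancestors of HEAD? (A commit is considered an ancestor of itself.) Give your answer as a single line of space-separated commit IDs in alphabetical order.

After op 1 (commit): HEAD=main@B [main=B]
After op 2 (branch): HEAD=main@B [main=B topic=B]
After op 3 (commit): HEAD=main@C [main=C topic=B]
After op 4 (branch): HEAD=main@C [exp=C main=C topic=B]
After op 5 (checkout): HEAD=topic@B [exp=C main=C topic=B]
After op 6 (commit): HEAD=topic@D [exp=C main=C topic=D]
After op 7 (branch): HEAD=topic@D [exp=C main=C topic=D work=D]
After op 8 (reset): HEAD=topic@B [exp=C main=C topic=B work=D]

Answer: A B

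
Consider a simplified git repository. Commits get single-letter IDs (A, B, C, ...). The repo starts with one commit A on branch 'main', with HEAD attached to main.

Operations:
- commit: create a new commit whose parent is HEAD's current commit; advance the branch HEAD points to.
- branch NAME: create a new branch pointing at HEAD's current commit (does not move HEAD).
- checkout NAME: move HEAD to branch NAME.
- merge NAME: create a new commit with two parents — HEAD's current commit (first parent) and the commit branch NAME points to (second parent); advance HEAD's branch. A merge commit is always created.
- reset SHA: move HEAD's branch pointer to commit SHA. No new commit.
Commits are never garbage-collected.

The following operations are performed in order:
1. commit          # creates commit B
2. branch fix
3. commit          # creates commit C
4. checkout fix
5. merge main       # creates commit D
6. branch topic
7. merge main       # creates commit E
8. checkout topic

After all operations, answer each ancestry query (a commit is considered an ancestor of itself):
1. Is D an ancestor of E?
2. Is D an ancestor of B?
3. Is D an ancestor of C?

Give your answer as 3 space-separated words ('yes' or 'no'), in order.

After op 1 (commit): HEAD=main@B [main=B]
After op 2 (branch): HEAD=main@B [fix=B main=B]
After op 3 (commit): HEAD=main@C [fix=B main=C]
After op 4 (checkout): HEAD=fix@B [fix=B main=C]
After op 5 (merge): HEAD=fix@D [fix=D main=C]
After op 6 (branch): HEAD=fix@D [fix=D main=C topic=D]
After op 7 (merge): HEAD=fix@E [fix=E main=C topic=D]
After op 8 (checkout): HEAD=topic@D [fix=E main=C topic=D]
ancestors(E) = {A,B,C,D,E}; D in? yes
ancestors(B) = {A,B}; D in? no
ancestors(C) = {A,B,C}; D in? no

Answer: yes no no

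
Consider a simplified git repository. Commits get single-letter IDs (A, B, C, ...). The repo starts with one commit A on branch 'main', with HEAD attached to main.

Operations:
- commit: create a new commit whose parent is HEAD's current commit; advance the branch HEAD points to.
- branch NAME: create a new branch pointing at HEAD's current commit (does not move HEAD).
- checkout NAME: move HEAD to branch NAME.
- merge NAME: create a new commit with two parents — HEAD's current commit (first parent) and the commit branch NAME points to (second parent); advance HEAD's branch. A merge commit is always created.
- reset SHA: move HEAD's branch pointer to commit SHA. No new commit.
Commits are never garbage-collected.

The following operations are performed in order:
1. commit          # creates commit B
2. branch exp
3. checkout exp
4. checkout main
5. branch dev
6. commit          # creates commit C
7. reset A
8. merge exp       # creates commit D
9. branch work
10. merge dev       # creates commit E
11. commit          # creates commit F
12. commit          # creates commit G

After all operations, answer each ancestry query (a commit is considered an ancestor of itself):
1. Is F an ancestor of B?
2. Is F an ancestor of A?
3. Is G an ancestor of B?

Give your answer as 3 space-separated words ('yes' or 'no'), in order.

After op 1 (commit): HEAD=main@B [main=B]
After op 2 (branch): HEAD=main@B [exp=B main=B]
After op 3 (checkout): HEAD=exp@B [exp=B main=B]
After op 4 (checkout): HEAD=main@B [exp=B main=B]
After op 5 (branch): HEAD=main@B [dev=B exp=B main=B]
After op 6 (commit): HEAD=main@C [dev=B exp=B main=C]
After op 7 (reset): HEAD=main@A [dev=B exp=B main=A]
After op 8 (merge): HEAD=main@D [dev=B exp=B main=D]
After op 9 (branch): HEAD=main@D [dev=B exp=B main=D work=D]
After op 10 (merge): HEAD=main@E [dev=B exp=B main=E work=D]
After op 11 (commit): HEAD=main@F [dev=B exp=B main=F work=D]
After op 12 (commit): HEAD=main@G [dev=B exp=B main=G work=D]
ancestors(B) = {A,B}; F in? no
ancestors(A) = {A}; F in? no
ancestors(B) = {A,B}; G in? no

Answer: no no no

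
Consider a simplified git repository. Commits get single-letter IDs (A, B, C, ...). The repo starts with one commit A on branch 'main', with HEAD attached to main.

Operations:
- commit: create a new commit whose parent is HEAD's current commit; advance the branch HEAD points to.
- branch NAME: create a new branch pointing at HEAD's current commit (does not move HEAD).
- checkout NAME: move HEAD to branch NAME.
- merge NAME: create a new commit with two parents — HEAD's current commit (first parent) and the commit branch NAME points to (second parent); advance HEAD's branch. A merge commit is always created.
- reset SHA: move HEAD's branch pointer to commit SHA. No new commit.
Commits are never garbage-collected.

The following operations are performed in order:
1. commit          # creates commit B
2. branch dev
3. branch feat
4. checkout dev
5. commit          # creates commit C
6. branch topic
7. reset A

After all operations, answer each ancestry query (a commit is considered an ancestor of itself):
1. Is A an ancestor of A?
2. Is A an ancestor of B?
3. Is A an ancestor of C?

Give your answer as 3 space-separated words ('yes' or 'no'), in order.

After op 1 (commit): HEAD=main@B [main=B]
After op 2 (branch): HEAD=main@B [dev=B main=B]
After op 3 (branch): HEAD=main@B [dev=B feat=B main=B]
After op 4 (checkout): HEAD=dev@B [dev=B feat=B main=B]
After op 5 (commit): HEAD=dev@C [dev=C feat=B main=B]
After op 6 (branch): HEAD=dev@C [dev=C feat=B main=B topic=C]
After op 7 (reset): HEAD=dev@A [dev=A feat=B main=B topic=C]
ancestors(A) = {A}; A in? yes
ancestors(B) = {A,B}; A in? yes
ancestors(C) = {A,B,C}; A in? yes

Answer: yes yes yes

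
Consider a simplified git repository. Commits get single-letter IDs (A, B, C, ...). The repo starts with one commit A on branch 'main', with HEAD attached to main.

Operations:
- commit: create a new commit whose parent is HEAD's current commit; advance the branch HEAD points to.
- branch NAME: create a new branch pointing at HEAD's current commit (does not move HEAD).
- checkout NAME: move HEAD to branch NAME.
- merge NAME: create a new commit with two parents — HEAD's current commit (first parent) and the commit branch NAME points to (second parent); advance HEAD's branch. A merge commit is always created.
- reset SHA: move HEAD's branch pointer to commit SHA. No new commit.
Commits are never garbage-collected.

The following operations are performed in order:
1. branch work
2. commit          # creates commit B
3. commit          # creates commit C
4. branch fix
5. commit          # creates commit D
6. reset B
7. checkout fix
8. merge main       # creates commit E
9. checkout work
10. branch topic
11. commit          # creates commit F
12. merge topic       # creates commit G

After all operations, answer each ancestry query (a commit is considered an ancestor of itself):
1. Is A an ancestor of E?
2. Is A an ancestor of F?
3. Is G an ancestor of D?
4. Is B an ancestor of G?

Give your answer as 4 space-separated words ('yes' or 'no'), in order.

After op 1 (branch): HEAD=main@A [main=A work=A]
After op 2 (commit): HEAD=main@B [main=B work=A]
After op 3 (commit): HEAD=main@C [main=C work=A]
After op 4 (branch): HEAD=main@C [fix=C main=C work=A]
After op 5 (commit): HEAD=main@D [fix=C main=D work=A]
After op 6 (reset): HEAD=main@B [fix=C main=B work=A]
After op 7 (checkout): HEAD=fix@C [fix=C main=B work=A]
After op 8 (merge): HEAD=fix@E [fix=E main=B work=A]
After op 9 (checkout): HEAD=work@A [fix=E main=B work=A]
After op 10 (branch): HEAD=work@A [fix=E main=B topic=A work=A]
After op 11 (commit): HEAD=work@F [fix=E main=B topic=A work=F]
After op 12 (merge): HEAD=work@G [fix=E main=B topic=A work=G]
ancestors(E) = {A,B,C,E}; A in? yes
ancestors(F) = {A,F}; A in? yes
ancestors(D) = {A,B,C,D}; G in? no
ancestors(G) = {A,F,G}; B in? no

Answer: yes yes no no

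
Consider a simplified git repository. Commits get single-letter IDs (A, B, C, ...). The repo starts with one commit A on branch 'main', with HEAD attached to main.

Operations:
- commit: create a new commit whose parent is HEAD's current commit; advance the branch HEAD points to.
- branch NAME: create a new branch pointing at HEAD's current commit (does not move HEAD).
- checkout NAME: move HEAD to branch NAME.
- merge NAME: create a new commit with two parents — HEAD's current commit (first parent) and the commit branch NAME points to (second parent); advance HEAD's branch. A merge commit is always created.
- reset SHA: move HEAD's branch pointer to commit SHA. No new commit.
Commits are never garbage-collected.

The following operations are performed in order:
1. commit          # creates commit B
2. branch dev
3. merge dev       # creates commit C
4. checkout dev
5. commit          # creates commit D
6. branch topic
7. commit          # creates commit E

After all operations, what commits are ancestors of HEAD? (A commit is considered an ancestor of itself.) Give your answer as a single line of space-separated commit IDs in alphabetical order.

Answer: A B D E

Derivation:
After op 1 (commit): HEAD=main@B [main=B]
After op 2 (branch): HEAD=main@B [dev=B main=B]
After op 3 (merge): HEAD=main@C [dev=B main=C]
After op 4 (checkout): HEAD=dev@B [dev=B main=C]
After op 5 (commit): HEAD=dev@D [dev=D main=C]
After op 6 (branch): HEAD=dev@D [dev=D main=C topic=D]
After op 7 (commit): HEAD=dev@E [dev=E main=C topic=D]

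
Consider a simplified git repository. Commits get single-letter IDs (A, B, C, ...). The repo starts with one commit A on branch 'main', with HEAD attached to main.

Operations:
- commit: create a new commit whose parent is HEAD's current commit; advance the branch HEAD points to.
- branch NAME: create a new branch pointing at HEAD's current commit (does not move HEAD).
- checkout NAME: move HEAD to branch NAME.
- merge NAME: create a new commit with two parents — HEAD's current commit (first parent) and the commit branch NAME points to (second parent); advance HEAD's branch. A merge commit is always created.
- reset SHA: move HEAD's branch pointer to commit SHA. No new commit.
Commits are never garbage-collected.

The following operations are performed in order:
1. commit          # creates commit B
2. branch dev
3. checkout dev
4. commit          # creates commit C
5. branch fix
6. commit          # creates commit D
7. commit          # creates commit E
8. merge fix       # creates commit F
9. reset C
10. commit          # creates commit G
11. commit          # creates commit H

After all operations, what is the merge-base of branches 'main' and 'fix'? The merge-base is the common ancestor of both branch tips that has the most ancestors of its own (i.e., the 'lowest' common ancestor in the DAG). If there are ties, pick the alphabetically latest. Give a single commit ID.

After op 1 (commit): HEAD=main@B [main=B]
After op 2 (branch): HEAD=main@B [dev=B main=B]
After op 3 (checkout): HEAD=dev@B [dev=B main=B]
After op 4 (commit): HEAD=dev@C [dev=C main=B]
After op 5 (branch): HEAD=dev@C [dev=C fix=C main=B]
After op 6 (commit): HEAD=dev@D [dev=D fix=C main=B]
After op 7 (commit): HEAD=dev@E [dev=E fix=C main=B]
After op 8 (merge): HEAD=dev@F [dev=F fix=C main=B]
After op 9 (reset): HEAD=dev@C [dev=C fix=C main=B]
After op 10 (commit): HEAD=dev@G [dev=G fix=C main=B]
After op 11 (commit): HEAD=dev@H [dev=H fix=C main=B]
ancestors(main=B): ['A', 'B']
ancestors(fix=C): ['A', 'B', 'C']
common: ['A', 'B']

Answer: B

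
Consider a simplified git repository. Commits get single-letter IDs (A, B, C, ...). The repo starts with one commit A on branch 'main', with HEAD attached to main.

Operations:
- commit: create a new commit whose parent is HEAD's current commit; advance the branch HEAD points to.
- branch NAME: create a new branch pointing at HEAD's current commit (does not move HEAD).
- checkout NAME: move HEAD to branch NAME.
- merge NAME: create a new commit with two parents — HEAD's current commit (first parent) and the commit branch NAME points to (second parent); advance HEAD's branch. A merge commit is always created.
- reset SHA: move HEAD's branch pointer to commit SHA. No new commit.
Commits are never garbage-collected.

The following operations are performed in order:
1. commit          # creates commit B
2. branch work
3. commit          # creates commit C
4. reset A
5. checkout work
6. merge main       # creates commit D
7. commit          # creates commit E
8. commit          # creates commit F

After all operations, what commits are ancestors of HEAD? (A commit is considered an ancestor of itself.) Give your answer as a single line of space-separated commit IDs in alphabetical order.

Answer: A B D E F

Derivation:
After op 1 (commit): HEAD=main@B [main=B]
After op 2 (branch): HEAD=main@B [main=B work=B]
After op 3 (commit): HEAD=main@C [main=C work=B]
After op 4 (reset): HEAD=main@A [main=A work=B]
After op 5 (checkout): HEAD=work@B [main=A work=B]
After op 6 (merge): HEAD=work@D [main=A work=D]
After op 7 (commit): HEAD=work@E [main=A work=E]
After op 8 (commit): HEAD=work@F [main=A work=F]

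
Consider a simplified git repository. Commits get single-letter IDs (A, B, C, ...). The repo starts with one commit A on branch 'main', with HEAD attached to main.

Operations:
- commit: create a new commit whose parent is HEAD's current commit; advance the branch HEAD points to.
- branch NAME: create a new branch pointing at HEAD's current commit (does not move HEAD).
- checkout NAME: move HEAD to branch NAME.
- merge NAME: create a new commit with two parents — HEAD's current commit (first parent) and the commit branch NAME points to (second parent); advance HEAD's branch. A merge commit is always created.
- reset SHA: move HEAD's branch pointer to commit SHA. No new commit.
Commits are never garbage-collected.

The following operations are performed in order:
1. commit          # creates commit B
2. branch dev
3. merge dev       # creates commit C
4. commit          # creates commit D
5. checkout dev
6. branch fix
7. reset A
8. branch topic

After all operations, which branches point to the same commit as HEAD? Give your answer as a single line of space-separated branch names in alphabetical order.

After op 1 (commit): HEAD=main@B [main=B]
After op 2 (branch): HEAD=main@B [dev=B main=B]
After op 3 (merge): HEAD=main@C [dev=B main=C]
After op 4 (commit): HEAD=main@D [dev=B main=D]
After op 5 (checkout): HEAD=dev@B [dev=B main=D]
After op 6 (branch): HEAD=dev@B [dev=B fix=B main=D]
After op 7 (reset): HEAD=dev@A [dev=A fix=B main=D]
After op 8 (branch): HEAD=dev@A [dev=A fix=B main=D topic=A]

Answer: dev topic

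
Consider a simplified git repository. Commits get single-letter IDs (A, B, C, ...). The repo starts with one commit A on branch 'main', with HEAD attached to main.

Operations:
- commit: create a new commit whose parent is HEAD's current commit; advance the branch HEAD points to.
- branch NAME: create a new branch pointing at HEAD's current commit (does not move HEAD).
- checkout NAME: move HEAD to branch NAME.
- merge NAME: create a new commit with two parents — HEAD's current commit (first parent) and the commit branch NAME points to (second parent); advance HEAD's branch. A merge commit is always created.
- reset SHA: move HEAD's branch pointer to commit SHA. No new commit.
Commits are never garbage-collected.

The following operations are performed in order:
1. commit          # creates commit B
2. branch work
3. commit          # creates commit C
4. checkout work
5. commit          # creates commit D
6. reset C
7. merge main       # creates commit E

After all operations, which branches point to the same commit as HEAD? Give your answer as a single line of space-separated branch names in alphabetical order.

Answer: work

Derivation:
After op 1 (commit): HEAD=main@B [main=B]
After op 2 (branch): HEAD=main@B [main=B work=B]
After op 3 (commit): HEAD=main@C [main=C work=B]
After op 4 (checkout): HEAD=work@B [main=C work=B]
After op 5 (commit): HEAD=work@D [main=C work=D]
After op 6 (reset): HEAD=work@C [main=C work=C]
After op 7 (merge): HEAD=work@E [main=C work=E]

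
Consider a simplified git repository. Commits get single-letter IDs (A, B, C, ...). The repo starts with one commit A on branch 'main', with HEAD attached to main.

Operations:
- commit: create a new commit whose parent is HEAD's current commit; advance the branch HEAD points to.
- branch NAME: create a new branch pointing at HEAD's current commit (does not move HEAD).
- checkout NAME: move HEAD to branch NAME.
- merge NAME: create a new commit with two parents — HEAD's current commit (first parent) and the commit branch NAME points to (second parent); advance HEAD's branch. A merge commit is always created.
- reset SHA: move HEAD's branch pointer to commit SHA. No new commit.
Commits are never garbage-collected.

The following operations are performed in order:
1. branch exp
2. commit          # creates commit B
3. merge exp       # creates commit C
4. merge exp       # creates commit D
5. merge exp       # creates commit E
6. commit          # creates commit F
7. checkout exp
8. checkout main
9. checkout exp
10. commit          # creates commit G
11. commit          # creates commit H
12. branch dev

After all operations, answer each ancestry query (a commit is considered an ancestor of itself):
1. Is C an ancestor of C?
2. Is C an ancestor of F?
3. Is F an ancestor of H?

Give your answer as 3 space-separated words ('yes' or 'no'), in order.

Answer: yes yes no

Derivation:
After op 1 (branch): HEAD=main@A [exp=A main=A]
After op 2 (commit): HEAD=main@B [exp=A main=B]
After op 3 (merge): HEAD=main@C [exp=A main=C]
After op 4 (merge): HEAD=main@D [exp=A main=D]
After op 5 (merge): HEAD=main@E [exp=A main=E]
After op 6 (commit): HEAD=main@F [exp=A main=F]
After op 7 (checkout): HEAD=exp@A [exp=A main=F]
After op 8 (checkout): HEAD=main@F [exp=A main=F]
After op 9 (checkout): HEAD=exp@A [exp=A main=F]
After op 10 (commit): HEAD=exp@G [exp=G main=F]
After op 11 (commit): HEAD=exp@H [exp=H main=F]
After op 12 (branch): HEAD=exp@H [dev=H exp=H main=F]
ancestors(C) = {A,B,C}; C in? yes
ancestors(F) = {A,B,C,D,E,F}; C in? yes
ancestors(H) = {A,G,H}; F in? no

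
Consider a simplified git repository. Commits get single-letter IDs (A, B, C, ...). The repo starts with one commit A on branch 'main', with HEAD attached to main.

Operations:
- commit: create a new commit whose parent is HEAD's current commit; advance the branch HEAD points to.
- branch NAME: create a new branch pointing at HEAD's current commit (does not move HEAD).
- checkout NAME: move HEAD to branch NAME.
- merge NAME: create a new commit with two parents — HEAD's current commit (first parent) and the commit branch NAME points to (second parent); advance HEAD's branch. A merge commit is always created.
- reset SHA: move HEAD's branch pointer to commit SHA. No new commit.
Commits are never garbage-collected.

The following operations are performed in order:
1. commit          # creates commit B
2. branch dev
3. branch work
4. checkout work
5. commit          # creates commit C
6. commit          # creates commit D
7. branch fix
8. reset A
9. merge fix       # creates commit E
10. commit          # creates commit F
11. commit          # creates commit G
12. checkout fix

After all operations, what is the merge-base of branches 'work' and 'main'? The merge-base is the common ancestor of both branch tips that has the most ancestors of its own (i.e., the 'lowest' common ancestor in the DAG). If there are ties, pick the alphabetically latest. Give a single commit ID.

Answer: B

Derivation:
After op 1 (commit): HEAD=main@B [main=B]
After op 2 (branch): HEAD=main@B [dev=B main=B]
After op 3 (branch): HEAD=main@B [dev=B main=B work=B]
After op 4 (checkout): HEAD=work@B [dev=B main=B work=B]
After op 5 (commit): HEAD=work@C [dev=B main=B work=C]
After op 6 (commit): HEAD=work@D [dev=B main=B work=D]
After op 7 (branch): HEAD=work@D [dev=B fix=D main=B work=D]
After op 8 (reset): HEAD=work@A [dev=B fix=D main=B work=A]
After op 9 (merge): HEAD=work@E [dev=B fix=D main=B work=E]
After op 10 (commit): HEAD=work@F [dev=B fix=D main=B work=F]
After op 11 (commit): HEAD=work@G [dev=B fix=D main=B work=G]
After op 12 (checkout): HEAD=fix@D [dev=B fix=D main=B work=G]
ancestors(work=G): ['A', 'B', 'C', 'D', 'E', 'F', 'G']
ancestors(main=B): ['A', 'B']
common: ['A', 'B']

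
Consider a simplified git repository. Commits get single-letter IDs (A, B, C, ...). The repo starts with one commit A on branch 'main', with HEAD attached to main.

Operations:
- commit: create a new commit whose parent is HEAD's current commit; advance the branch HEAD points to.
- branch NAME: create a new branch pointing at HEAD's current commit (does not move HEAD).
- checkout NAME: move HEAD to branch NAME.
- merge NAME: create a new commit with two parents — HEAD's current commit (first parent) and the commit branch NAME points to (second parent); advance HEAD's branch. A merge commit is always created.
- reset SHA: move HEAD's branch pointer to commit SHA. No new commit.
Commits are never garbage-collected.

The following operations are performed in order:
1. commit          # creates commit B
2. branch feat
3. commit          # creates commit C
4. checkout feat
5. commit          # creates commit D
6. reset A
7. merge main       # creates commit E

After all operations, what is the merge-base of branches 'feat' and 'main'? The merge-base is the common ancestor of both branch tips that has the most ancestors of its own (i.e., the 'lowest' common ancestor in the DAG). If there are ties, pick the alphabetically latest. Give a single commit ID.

Answer: C

Derivation:
After op 1 (commit): HEAD=main@B [main=B]
After op 2 (branch): HEAD=main@B [feat=B main=B]
After op 3 (commit): HEAD=main@C [feat=B main=C]
After op 4 (checkout): HEAD=feat@B [feat=B main=C]
After op 5 (commit): HEAD=feat@D [feat=D main=C]
After op 6 (reset): HEAD=feat@A [feat=A main=C]
After op 7 (merge): HEAD=feat@E [feat=E main=C]
ancestors(feat=E): ['A', 'B', 'C', 'E']
ancestors(main=C): ['A', 'B', 'C']
common: ['A', 'B', 'C']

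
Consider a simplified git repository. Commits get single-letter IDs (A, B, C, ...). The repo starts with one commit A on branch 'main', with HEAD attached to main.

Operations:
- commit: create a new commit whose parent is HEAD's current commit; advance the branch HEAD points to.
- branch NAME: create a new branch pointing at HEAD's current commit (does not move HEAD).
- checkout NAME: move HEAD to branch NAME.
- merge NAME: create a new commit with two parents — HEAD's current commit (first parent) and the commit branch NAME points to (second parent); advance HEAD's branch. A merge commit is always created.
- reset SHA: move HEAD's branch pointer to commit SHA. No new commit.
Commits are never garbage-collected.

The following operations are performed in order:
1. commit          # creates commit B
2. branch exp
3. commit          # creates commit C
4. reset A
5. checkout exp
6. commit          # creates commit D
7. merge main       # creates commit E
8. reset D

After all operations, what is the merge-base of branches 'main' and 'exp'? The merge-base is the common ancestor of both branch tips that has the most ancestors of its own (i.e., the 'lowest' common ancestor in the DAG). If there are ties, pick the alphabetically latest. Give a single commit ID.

Answer: A

Derivation:
After op 1 (commit): HEAD=main@B [main=B]
After op 2 (branch): HEAD=main@B [exp=B main=B]
After op 3 (commit): HEAD=main@C [exp=B main=C]
After op 4 (reset): HEAD=main@A [exp=B main=A]
After op 5 (checkout): HEAD=exp@B [exp=B main=A]
After op 6 (commit): HEAD=exp@D [exp=D main=A]
After op 7 (merge): HEAD=exp@E [exp=E main=A]
After op 8 (reset): HEAD=exp@D [exp=D main=A]
ancestors(main=A): ['A']
ancestors(exp=D): ['A', 'B', 'D']
common: ['A']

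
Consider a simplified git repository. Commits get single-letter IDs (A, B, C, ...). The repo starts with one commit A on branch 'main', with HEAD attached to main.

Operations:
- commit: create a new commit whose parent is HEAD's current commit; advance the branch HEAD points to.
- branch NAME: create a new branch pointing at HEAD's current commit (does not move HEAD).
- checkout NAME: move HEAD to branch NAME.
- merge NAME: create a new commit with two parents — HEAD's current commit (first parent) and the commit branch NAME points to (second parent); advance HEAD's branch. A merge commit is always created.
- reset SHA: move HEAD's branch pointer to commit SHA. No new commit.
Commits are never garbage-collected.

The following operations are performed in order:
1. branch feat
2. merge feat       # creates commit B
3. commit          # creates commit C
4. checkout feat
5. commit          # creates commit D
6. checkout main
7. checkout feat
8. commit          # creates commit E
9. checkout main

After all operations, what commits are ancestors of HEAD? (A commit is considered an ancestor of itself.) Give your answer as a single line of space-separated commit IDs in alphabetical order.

Answer: A B C

Derivation:
After op 1 (branch): HEAD=main@A [feat=A main=A]
After op 2 (merge): HEAD=main@B [feat=A main=B]
After op 3 (commit): HEAD=main@C [feat=A main=C]
After op 4 (checkout): HEAD=feat@A [feat=A main=C]
After op 5 (commit): HEAD=feat@D [feat=D main=C]
After op 6 (checkout): HEAD=main@C [feat=D main=C]
After op 7 (checkout): HEAD=feat@D [feat=D main=C]
After op 8 (commit): HEAD=feat@E [feat=E main=C]
After op 9 (checkout): HEAD=main@C [feat=E main=C]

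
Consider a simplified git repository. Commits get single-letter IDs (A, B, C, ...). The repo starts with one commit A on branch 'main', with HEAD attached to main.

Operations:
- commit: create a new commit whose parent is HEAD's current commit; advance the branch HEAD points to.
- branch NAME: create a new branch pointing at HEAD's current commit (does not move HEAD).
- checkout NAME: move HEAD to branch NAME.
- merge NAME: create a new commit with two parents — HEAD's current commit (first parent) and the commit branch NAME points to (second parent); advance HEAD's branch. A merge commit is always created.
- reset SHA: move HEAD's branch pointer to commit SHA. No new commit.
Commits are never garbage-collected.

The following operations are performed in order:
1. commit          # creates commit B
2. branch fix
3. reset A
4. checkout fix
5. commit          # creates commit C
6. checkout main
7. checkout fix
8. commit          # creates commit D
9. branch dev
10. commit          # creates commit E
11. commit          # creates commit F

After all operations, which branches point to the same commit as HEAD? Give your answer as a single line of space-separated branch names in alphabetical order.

After op 1 (commit): HEAD=main@B [main=B]
After op 2 (branch): HEAD=main@B [fix=B main=B]
After op 3 (reset): HEAD=main@A [fix=B main=A]
After op 4 (checkout): HEAD=fix@B [fix=B main=A]
After op 5 (commit): HEAD=fix@C [fix=C main=A]
After op 6 (checkout): HEAD=main@A [fix=C main=A]
After op 7 (checkout): HEAD=fix@C [fix=C main=A]
After op 8 (commit): HEAD=fix@D [fix=D main=A]
After op 9 (branch): HEAD=fix@D [dev=D fix=D main=A]
After op 10 (commit): HEAD=fix@E [dev=D fix=E main=A]
After op 11 (commit): HEAD=fix@F [dev=D fix=F main=A]

Answer: fix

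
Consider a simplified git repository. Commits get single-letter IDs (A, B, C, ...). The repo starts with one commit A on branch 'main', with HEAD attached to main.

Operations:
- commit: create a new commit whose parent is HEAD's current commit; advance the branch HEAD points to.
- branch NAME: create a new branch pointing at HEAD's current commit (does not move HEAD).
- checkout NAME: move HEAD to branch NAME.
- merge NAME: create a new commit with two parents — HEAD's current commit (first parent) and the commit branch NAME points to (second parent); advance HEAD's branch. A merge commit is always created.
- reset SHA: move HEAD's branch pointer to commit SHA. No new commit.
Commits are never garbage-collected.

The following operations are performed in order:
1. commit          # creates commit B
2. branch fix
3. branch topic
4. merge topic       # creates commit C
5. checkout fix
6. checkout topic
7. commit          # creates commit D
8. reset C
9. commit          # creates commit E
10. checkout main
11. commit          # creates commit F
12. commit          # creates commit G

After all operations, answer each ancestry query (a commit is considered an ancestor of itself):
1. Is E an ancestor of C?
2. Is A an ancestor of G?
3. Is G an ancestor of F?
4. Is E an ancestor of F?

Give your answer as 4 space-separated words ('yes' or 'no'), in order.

Answer: no yes no no

Derivation:
After op 1 (commit): HEAD=main@B [main=B]
After op 2 (branch): HEAD=main@B [fix=B main=B]
After op 3 (branch): HEAD=main@B [fix=B main=B topic=B]
After op 4 (merge): HEAD=main@C [fix=B main=C topic=B]
After op 5 (checkout): HEAD=fix@B [fix=B main=C topic=B]
After op 6 (checkout): HEAD=topic@B [fix=B main=C topic=B]
After op 7 (commit): HEAD=topic@D [fix=B main=C topic=D]
After op 8 (reset): HEAD=topic@C [fix=B main=C topic=C]
After op 9 (commit): HEAD=topic@E [fix=B main=C topic=E]
After op 10 (checkout): HEAD=main@C [fix=B main=C topic=E]
After op 11 (commit): HEAD=main@F [fix=B main=F topic=E]
After op 12 (commit): HEAD=main@G [fix=B main=G topic=E]
ancestors(C) = {A,B,C}; E in? no
ancestors(G) = {A,B,C,F,G}; A in? yes
ancestors(F) = {A,B,C,F}; G in? no
ancestors(F) = {A,B,C,F}; E in? no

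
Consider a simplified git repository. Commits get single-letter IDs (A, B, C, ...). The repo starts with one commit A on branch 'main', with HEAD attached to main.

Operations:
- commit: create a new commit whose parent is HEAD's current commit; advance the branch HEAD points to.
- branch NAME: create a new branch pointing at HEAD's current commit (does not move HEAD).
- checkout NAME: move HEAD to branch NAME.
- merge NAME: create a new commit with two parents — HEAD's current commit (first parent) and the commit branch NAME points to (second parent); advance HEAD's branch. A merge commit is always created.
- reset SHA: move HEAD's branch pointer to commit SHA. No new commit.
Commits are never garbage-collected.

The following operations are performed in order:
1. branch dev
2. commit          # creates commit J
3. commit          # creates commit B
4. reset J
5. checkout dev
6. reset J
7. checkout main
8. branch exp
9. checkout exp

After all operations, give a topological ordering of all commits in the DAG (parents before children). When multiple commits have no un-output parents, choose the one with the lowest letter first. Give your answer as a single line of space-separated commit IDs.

After op 1 (branch): HEAD=main@A [dev=A main=A]
After op 2 (commit): HEAD=main@J [dev=A main=J]
After op 3 (commit): HEAD=main@B [dev=A main=B]
After op 4 (reset): HEAD=main@J [dev=A main=J]
After op 5 (checkout): HEAD=dev@A [dev=A main=J]
After op 6 (reset): HEAD=dev@J [dev=J main=J]
After op 7 (checkout): HEAD=main@J [dev=J main=J]
After op 8 (branch): HEAD=main@J [dev=J exp=J main=J]
After op 9 (checkout): HEAD=exp@J [dev=J exp=J main=J]
commit A: parents=[]
commit B: parents=['J']
commit J: parents=['A']

Answer: A J B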